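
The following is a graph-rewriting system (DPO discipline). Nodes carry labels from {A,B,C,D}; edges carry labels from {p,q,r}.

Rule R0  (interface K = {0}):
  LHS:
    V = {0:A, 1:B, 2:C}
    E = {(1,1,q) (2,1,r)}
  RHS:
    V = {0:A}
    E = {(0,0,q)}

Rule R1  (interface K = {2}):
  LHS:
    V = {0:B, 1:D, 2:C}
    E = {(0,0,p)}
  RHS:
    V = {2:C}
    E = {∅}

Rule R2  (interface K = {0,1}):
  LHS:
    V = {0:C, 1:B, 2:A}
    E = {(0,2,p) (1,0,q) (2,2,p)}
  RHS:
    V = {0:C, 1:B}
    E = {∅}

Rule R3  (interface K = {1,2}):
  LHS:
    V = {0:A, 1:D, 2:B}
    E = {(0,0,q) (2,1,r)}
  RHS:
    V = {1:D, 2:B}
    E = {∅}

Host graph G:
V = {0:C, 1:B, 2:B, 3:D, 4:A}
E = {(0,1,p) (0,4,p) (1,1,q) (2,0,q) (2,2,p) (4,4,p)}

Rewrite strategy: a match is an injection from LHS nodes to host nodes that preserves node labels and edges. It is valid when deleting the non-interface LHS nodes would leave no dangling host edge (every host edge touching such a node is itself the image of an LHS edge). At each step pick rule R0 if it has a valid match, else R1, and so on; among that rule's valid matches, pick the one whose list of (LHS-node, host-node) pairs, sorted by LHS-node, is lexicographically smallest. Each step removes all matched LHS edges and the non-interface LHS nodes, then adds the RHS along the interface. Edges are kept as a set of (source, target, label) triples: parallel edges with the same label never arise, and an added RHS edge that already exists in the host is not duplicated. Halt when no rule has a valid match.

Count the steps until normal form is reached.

Answer: 2

Derivation:
start.  V:5 E:6  edges: 0-p->1 0-p->4 1-q->1 2-q->0 2-p->2 4-p->4
1. fire R2 via {0↦0, 1↦2, 2↦4}  →  V:4 E:3  edges: 0-p->1 1-q->1 2-p->2
2. fire R1 via {0↦2, 1↦3, 2↦0}  →  V:2 E:2  edges: 0-p->1 1-q->1
halt: no rule applies after step 2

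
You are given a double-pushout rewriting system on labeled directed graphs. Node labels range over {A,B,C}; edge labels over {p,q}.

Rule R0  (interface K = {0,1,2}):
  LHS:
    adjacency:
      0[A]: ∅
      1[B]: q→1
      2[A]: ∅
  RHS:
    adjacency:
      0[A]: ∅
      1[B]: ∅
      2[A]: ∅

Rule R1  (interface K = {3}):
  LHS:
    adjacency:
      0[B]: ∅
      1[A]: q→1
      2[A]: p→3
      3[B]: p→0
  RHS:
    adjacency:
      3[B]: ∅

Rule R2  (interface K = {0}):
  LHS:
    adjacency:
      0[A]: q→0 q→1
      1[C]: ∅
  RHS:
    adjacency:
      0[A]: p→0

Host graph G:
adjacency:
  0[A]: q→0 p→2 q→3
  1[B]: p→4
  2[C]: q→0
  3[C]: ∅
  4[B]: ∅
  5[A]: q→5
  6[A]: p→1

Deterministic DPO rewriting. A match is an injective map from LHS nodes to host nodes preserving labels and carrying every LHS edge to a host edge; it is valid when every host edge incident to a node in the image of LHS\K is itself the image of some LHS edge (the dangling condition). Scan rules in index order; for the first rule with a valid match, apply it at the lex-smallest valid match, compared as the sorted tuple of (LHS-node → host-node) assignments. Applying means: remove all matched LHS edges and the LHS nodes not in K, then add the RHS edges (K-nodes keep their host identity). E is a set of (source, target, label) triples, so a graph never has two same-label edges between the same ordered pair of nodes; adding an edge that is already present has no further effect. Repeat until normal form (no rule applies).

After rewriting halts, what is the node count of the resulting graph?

initial: |V|=7 |E|=7  E = 0-q->0 0-p->2 0-q->3 1-p->4 2-q->0 5-q->5 6-p->1
step 1: apply R1 at {0↦4, 1↦5, 2↦6, 3↦1}  → |V|=4 |E|=4  E = 0-q->0 0-p->2 0-q->3 2-q->0
step 2: apply R2 at {0↦0, 1↦3}  → |V|=3 |E|=3  E = 0-p->0 0-p->2 2-q->0
normal form: no rule applies after step 2
NF nodes: {0:A, 1:B, 2:C}

Answer: 3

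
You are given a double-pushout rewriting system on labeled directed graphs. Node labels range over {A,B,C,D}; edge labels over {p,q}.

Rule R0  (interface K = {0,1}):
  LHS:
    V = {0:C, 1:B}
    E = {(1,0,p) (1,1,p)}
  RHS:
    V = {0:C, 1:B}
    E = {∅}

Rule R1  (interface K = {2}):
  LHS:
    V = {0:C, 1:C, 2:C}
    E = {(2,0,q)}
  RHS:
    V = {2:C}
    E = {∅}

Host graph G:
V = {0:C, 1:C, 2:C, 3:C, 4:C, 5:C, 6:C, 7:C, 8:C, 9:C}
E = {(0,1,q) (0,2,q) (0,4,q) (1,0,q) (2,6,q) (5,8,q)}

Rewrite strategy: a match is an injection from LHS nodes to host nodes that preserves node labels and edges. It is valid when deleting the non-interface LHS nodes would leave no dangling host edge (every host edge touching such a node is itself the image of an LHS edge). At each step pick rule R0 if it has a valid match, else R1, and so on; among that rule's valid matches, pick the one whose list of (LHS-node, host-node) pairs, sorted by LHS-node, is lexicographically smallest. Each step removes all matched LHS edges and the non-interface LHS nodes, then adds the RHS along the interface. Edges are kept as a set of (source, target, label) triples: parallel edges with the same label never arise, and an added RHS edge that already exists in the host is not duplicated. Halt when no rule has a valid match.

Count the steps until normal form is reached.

start.  V:10 E:6  edges: 0-q->1 0-q->2 0-q->4 1-q->0 2-q->6 5-q->8
1. fire R1 via {0↦4, 1↦3, 2↦0}  →  V:8 E:5  edges: 0-q->1 0-q->2 1-q->0 2-q->6 5-q->8
2. fire R1 via {0↦6, 1↦7, 2↦2}  →  V:6 E:4  edges: 0-q->1 0-q->2 1-q->0 5-q->8
3. fire R1 via {0↦2, 1↦9, 2↦0}  →  V:4 E:3  edges: 0-q->1 1-q->0 5-q->8
final graph: no rule applies after step 3

Answer: 3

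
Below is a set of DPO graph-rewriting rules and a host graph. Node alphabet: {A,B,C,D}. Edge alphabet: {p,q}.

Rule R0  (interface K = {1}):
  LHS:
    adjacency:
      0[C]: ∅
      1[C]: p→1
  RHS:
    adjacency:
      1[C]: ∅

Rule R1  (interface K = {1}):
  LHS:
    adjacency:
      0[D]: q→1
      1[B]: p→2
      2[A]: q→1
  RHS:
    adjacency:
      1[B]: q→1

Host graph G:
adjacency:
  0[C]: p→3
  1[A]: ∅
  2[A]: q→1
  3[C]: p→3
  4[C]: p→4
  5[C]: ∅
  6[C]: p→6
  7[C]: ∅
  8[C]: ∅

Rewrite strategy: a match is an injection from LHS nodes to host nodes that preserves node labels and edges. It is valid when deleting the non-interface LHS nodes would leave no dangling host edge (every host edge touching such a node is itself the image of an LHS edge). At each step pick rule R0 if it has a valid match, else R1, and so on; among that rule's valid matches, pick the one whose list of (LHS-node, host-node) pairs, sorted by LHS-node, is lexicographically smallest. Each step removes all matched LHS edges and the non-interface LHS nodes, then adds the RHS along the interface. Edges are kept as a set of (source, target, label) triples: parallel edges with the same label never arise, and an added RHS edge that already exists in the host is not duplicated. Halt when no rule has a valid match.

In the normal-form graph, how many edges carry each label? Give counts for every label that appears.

start.  V:9 E:5  edges: 0-p->3 2-q->1 3-p->3 4-p->4 6-p->6
1. fire R0 via {0↦5, 1↦3}  →  V:8 E:4  edges: 0-p->3 2-q->1 4-p->4 6-p->6
2. fire R0 via {0↦7, 1↦4}  →  V:7 E:3  edges: 0-p->3 2-q->1 6-p->6
3. fire R0 via {0↦4, 1↦6}  →  V:6 E:2  edges: 0-p->3 2-q->1
final graph: no rule applies after step 3
NF edges: [(0, 3, 'p'), (2, 1, 'q')]

Answer: p:1 q:1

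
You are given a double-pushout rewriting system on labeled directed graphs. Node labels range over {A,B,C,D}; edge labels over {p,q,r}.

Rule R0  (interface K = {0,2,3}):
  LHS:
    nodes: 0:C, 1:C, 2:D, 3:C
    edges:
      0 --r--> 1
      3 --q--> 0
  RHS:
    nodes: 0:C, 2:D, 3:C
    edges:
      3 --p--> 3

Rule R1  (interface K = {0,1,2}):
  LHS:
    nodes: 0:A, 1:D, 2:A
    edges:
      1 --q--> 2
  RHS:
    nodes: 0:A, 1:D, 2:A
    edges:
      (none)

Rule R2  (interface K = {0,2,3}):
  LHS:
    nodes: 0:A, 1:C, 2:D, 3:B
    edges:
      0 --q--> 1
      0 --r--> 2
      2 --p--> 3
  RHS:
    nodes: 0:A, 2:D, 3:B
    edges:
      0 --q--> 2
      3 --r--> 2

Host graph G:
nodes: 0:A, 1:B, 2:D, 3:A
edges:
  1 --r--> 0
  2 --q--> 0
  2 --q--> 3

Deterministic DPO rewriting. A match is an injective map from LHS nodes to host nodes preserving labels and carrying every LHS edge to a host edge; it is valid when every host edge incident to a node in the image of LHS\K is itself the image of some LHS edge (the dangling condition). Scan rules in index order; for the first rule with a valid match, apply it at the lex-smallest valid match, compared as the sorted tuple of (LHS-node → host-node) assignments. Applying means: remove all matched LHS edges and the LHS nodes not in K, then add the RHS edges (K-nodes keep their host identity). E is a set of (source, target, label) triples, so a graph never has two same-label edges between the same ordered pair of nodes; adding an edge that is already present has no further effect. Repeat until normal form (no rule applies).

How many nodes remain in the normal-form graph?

Answer: 4

Steps:
[0] host  ⇒  4 nodes, 3 edges  {1-r->0 2-q->0 2-q->3}
[1] R1 @ {0↦0, 1↦2, 2↦3}  ⇒  4 nodes, 2 edges  {1-r->0 2-q->0}
[2] R1 @ {0↦3, 1↦2, 2↦0}  ⇒  4 nodes, 1 edges  {1-r->0}
normal form: no rule applies after step 2
NF nodes: {0:A, 1:B, 2:D, 3:A}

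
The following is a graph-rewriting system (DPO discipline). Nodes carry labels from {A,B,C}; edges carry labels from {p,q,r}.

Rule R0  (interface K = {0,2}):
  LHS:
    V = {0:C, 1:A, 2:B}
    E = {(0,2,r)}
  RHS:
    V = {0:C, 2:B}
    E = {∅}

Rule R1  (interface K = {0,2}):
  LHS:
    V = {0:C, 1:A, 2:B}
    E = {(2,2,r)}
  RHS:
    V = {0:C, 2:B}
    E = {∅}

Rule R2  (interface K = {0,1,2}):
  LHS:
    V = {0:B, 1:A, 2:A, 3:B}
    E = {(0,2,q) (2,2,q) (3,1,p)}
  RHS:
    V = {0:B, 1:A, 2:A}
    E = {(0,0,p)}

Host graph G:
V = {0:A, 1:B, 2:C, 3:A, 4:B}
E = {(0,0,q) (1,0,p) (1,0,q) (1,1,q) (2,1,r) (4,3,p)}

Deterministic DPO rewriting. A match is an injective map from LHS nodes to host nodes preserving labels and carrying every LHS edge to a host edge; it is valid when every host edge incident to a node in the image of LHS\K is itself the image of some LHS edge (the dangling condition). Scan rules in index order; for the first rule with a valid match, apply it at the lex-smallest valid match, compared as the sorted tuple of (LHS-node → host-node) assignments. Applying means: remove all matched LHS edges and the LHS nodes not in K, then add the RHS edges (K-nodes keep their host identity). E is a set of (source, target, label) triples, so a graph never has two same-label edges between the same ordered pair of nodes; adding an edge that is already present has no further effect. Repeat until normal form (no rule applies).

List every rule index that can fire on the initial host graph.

Answer: [R2]

Derivation:
R0: no valid match — 2 raw matches, all fail dangling condition
R1: no valid match — LHS pattern not found
R2: 1 valid match — {0↦1, 1↦3, 2↦0, 3↦4}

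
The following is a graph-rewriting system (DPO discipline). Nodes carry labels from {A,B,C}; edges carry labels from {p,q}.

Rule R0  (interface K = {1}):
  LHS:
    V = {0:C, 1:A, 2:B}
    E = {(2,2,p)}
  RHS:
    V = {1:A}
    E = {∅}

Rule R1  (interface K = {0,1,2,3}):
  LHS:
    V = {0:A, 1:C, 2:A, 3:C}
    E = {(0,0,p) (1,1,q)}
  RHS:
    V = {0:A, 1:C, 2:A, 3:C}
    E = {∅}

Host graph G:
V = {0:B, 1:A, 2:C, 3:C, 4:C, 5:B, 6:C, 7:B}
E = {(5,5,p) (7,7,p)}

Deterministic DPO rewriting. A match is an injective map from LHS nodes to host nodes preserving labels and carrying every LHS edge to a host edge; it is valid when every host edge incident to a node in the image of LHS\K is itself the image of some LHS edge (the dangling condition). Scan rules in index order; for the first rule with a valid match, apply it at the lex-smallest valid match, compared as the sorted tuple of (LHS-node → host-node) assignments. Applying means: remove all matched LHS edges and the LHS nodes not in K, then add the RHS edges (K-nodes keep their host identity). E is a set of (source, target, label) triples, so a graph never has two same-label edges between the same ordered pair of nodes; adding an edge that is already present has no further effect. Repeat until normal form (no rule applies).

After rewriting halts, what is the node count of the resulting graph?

Answer: 4

Derivation:
[0] host  ⇒  8 nodes, 2 edges  {5-p->5 7-p->7}
[1] R0 @ {0↦2, 1↦1, 2↦5}  ⇒  6 nodes, 1 edges  {7-p->7}
[2] R0 @ {0↦3, 1↦1, 2↦7}  ⇒  4 nodes, 0 edges  {∅}
halt: no rule applies after step 2
NF nodes: {0:B, 1:A, 4:C, 6:C}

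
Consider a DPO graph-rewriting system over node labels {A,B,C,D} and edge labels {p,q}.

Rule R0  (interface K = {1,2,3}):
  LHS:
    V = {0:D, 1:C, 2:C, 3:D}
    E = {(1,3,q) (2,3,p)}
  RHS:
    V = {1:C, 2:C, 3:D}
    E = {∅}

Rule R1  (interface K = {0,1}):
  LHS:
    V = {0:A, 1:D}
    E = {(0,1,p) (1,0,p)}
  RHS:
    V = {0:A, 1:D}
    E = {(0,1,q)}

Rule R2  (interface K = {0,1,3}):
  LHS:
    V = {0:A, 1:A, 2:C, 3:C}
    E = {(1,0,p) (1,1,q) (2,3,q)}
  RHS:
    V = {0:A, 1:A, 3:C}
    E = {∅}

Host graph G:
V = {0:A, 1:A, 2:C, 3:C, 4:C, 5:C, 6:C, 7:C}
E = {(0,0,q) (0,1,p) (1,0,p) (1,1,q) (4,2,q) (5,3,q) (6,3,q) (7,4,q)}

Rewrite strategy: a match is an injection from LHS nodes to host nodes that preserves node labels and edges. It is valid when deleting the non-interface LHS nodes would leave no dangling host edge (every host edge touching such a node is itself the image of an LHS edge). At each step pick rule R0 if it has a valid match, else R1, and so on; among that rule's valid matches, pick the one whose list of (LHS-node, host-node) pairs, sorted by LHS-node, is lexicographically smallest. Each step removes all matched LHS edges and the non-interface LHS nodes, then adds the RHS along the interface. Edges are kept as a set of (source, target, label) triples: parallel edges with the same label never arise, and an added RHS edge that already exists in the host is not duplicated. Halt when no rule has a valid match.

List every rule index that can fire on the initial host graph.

Answer: [R2]

Rewrite trace:
R0: no valid match — LHS pattern not found
R1: no valid match — LHS pattern not found
R2: 6 valid matches — {0↦0, 1↦1, 2↦5, 3↦3}, {0↦0, 1↦1, 2↦6, 3↦3}, {0↦0, 1↦1, 2↦7, 3↦4} (+3 more)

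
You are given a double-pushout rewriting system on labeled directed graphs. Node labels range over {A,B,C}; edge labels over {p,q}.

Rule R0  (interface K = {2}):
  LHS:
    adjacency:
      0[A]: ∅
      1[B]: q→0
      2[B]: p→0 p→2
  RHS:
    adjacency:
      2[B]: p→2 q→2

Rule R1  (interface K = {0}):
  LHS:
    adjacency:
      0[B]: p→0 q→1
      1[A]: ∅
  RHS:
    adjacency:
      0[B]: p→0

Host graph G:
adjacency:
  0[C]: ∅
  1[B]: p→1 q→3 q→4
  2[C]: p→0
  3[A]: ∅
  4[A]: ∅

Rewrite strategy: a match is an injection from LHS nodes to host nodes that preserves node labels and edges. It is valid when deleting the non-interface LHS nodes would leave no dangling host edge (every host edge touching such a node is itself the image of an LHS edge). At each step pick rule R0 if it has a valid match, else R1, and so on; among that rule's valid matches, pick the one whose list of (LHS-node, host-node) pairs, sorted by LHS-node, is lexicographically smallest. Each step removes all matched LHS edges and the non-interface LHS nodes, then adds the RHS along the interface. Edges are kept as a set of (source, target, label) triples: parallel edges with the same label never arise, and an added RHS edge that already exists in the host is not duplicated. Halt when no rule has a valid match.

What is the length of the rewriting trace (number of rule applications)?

Answer: 2

Steps:
initial: |V|=5 |E|=4  E = 1-p->1 1-q->3 1-q->4 2-p->0
step 1: apply R1 at {0↦1, 1↦3}  → |V|=4 |E|=3  E = 1-p->1 1-q->4 2-p->0
step 2: apply R1 at {0↦1, 1↦4}  → |V|=3 |E|=2  E = 1-p->1 2-p->0
halt: no rule applies after step 2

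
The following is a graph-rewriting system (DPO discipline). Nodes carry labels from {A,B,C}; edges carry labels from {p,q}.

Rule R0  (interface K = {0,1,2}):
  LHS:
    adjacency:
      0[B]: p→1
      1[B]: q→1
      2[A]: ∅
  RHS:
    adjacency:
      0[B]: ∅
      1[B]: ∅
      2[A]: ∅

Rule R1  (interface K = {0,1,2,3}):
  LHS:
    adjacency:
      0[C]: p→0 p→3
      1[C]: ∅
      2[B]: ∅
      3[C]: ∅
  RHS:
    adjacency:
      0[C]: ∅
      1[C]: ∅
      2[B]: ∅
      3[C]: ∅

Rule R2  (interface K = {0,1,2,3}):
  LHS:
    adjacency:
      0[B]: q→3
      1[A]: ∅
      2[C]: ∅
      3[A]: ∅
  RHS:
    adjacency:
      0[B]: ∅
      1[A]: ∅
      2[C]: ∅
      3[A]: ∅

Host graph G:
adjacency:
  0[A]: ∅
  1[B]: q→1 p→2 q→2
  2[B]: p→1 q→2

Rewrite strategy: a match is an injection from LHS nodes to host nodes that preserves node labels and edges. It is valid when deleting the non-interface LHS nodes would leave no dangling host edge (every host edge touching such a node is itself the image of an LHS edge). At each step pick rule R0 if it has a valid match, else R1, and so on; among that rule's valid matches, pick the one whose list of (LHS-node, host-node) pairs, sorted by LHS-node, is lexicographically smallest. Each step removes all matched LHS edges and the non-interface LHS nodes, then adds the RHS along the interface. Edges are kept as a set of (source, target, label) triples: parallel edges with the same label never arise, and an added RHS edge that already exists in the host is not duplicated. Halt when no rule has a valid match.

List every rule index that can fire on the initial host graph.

R0: 2 valid matches — {0↦1, 1↦2, 2↦0}, {0↦2, 1↦1, 2↦0}
R1: no valid match — LHS pattern not found
R2: no valid match — LHS pattern not found

Answer: [R0]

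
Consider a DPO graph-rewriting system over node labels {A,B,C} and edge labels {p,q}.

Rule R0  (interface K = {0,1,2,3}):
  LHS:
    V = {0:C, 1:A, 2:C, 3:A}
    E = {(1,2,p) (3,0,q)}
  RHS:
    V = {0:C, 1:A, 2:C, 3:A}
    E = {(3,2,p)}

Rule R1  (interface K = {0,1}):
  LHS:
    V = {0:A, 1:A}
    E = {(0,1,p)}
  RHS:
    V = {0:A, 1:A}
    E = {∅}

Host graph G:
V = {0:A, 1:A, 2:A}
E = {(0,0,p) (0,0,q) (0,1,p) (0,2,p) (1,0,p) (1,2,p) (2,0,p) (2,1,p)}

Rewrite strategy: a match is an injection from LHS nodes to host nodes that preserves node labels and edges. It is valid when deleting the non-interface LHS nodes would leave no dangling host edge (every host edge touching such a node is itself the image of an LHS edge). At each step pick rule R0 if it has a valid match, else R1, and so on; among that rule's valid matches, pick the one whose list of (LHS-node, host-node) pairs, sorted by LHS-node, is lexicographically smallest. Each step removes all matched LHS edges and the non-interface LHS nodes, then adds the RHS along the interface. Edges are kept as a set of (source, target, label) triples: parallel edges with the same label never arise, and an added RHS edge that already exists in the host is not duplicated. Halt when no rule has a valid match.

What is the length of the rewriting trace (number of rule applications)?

initial: |V|=3 |E|=8  E = 0-p->0 0-q->0 0-p->1 0-p->2 1-p->0 1-p->2 2-p->0 2-p->1
step 1: apply R1 at {0↦0, 1↦1}  → |V|=3 |E|=7  E = 0-p->0 0-q->0 0-p->2 1-p->0 1-p->2 2-p->0 2-p->1
step 2: apply R1 at {0↦0, 1↦2}  → |V|=3 |E|=6  E = 0-p->0 0-q->0 1-p->0 1-p->2 2-p->0 2-p->1
step 3: apply R1 at {0↦1, 1↦0}  → |V|=3 |E|=5  E = 0-p->0 0-q->0 1-p->2 2-p->0 2-p->1
step 4: apply R1 at {0↦1, 1↦2}  → |V|=3 |E|=4  E = 0-p->0 0-q->0 2-p->0 2-p->1
step 5: apply R1 at {0↦2, 1↦0}  → |V|=3 |E|=3  E = 0-p->0 0-q->0 2-p->1
step 6: apply R1 at {0↦2, 1↦1}  → |V|=3 |E|=2  E = 0-p->0 0-q->0
normal form: no rule applies after step 6

Answer: 6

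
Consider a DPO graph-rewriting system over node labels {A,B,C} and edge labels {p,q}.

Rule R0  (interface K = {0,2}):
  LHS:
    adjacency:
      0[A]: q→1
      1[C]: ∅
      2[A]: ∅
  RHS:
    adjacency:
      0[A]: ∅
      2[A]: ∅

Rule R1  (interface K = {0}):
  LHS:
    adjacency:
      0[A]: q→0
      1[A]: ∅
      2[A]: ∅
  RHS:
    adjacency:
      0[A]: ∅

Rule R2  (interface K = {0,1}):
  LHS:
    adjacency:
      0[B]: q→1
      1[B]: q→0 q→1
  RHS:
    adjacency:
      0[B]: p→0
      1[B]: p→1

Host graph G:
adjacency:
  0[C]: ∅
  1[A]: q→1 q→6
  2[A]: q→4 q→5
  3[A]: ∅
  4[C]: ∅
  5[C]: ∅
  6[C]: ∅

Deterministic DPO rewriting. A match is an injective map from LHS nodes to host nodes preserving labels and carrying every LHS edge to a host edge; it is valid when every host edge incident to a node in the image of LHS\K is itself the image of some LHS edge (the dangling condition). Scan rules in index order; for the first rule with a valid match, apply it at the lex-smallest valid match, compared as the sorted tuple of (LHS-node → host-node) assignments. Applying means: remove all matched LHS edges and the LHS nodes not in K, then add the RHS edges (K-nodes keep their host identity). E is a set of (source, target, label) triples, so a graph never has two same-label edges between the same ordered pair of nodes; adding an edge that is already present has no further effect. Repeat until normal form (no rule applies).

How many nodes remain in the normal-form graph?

[0] host  ⇒  7 nodes, 4 edges  {1-q->1 1-q->6 2-q->4 2-q->5}
[1] R0 @ {0↦1, 1↦6, 2↦2}  ⇒  6 nodes, 3 edges  {1-q->1 2-q->4 2-q->5}
[2] R0 @ {0↦2, 1↦4, 2↦1}  ⇒  5 nodes, 2 edges  {1-q->1 2-q->5}
[3] R0 @ {0↦2, 1↦5, 2↦1}  ⇒  4 nodes, 1 edges  {1-q->1}
[4] R1 @ {0↦1, 1↦2, 2↦3}  ⇒  2 nodes, 0 edges  {∅}
final graph: no rule applies after step 4
NF nodes: {0:C, 1:A}

Answer: 2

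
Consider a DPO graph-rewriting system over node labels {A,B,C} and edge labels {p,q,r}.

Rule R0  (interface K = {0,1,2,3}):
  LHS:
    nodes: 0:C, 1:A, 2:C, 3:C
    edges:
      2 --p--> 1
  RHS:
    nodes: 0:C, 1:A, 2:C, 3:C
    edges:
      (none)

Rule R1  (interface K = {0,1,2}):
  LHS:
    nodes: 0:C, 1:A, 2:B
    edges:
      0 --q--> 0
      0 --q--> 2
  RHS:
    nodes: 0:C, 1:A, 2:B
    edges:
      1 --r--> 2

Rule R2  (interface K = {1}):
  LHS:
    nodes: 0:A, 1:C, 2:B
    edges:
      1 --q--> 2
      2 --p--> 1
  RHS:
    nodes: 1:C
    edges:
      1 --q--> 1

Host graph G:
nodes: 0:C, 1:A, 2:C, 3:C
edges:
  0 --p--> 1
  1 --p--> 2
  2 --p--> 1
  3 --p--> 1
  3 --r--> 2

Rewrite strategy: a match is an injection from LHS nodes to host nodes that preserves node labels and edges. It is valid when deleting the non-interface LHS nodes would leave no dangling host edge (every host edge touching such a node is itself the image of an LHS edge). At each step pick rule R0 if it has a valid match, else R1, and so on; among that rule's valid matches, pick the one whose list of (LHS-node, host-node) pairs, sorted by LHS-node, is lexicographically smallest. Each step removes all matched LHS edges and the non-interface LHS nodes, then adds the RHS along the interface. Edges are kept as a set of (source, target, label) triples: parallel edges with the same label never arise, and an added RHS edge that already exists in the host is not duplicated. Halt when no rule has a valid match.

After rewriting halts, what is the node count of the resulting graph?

Answer: 4

Steps:
initial: |V|=4 |E|=5  E = 0-p->1 1-p->2 2-p->1 3-p->1 3-r->2
step 1: apply R0 at {0↦0, 1↦1, 2↦2, 3↦3}  → |V|=4 |E|=4  E = 0-p->1 1-p->2 3-p->1 3-r->2
step 2: apply R0 at {0↦0, 1↦1, 2↦3, 3↦2}  → |V|=4 |E|=3  E = 0-p->1 1-p->2 3-r->2
step 3: apply R0 at {0↦2, 1↦1, 2↦0, 3↦3}  → |V|=4 |E|=2  E = 1-p->2 3-r->2
halt: no rule applies after step 3
NF nodes: {0:C, 1:A, 2:C, 3:C}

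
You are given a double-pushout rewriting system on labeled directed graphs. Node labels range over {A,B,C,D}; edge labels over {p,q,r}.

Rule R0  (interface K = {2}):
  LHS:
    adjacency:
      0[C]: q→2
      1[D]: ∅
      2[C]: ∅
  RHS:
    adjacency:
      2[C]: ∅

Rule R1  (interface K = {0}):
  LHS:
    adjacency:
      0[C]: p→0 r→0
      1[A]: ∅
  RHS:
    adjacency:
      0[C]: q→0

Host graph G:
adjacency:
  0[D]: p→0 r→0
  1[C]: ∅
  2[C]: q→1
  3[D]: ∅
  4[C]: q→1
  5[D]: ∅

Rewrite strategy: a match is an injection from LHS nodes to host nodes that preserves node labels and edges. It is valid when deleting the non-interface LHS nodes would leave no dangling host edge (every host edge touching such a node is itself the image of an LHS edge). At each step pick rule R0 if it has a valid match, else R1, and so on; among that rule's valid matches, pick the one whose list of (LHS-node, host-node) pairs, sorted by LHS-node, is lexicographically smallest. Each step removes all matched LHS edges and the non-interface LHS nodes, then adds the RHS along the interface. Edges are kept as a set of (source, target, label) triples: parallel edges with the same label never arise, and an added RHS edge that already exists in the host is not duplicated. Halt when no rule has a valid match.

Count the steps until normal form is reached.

Answer: 2

Derivation:
initial: |V|=6 |E|=4  E = 0-p->0 0-r->0 2-q->1 4-q->1
step 1: apply R0 at {0↦2, 1↦3, 2↦1}  → |V|=4 |E|=3  E = 0-p->0 0-r->0 4-q->1
step 2: apply R0 at {0↦4, 1↦5, 2↦1}  → |V|=2 |E|=2  E = 0-p->0 0-r->0
halt: no rule applies after step 2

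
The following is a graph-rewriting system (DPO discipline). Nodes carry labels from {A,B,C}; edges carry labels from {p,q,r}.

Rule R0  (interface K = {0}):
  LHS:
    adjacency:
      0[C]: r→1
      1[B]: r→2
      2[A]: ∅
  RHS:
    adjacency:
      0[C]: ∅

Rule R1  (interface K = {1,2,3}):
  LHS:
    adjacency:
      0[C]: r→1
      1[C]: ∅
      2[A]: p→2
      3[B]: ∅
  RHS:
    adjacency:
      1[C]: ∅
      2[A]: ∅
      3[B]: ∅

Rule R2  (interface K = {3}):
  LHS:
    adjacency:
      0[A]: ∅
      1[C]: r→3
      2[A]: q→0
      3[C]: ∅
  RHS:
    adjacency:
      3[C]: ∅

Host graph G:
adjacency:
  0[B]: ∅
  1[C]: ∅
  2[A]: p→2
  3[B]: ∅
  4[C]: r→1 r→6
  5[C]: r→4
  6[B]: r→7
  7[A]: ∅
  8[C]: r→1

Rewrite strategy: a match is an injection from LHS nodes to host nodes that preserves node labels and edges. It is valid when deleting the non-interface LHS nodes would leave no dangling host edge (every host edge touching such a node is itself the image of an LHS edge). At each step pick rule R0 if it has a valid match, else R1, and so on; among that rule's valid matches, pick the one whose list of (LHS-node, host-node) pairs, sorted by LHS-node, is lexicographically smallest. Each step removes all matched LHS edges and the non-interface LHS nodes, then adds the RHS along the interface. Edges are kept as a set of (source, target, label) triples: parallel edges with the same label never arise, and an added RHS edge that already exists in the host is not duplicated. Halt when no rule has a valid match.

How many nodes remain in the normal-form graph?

Answer: 6

Steps:
[0] host  ⇒  9 nodes, 6 edges  {2-p->2 4-r->1 4-r->6 5-r->4 6-r->7 8-r->1}
[1] R0 @ {0↦4, 1↦6, 2↦7}  ⇒  7 nodes, 4 edges  {2-p->2 4-r->1 5-r->4 8-r->1}
[2] R1 @ {0↦5, 1↦4, 2↦2, 3↦0}  ⇒  6 nodes, 2 edges  {4-r->1 8-r->1}
final graph: no rule applies after step 2
NF nodes: {0:B, 1:C, 2:A, 3:B, 4:C, 8:C}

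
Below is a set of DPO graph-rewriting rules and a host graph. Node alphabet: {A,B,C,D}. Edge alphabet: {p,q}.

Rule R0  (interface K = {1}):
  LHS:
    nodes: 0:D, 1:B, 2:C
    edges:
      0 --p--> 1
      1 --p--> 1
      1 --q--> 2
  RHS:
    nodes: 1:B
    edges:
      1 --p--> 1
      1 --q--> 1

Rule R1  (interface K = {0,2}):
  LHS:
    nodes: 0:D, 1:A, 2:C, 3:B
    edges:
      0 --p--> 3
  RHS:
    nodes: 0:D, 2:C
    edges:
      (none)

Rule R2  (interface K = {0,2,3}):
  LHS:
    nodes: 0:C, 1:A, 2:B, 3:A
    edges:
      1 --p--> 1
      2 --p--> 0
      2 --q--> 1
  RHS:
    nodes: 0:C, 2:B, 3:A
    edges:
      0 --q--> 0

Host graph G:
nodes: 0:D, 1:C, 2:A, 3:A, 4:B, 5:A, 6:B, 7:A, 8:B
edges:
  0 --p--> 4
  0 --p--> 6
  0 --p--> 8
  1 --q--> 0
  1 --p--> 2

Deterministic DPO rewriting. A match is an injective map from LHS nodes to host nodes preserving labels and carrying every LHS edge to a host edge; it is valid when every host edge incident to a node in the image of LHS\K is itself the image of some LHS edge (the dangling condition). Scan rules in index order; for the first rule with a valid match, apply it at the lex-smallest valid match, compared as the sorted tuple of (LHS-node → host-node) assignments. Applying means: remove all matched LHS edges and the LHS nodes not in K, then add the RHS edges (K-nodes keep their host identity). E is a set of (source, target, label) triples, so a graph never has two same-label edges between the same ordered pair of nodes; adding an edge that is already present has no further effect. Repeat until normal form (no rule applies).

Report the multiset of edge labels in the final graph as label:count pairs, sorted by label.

start.  V:9 E:5  edges: 0-p->4 0-p->6 0-p->8 1-q->0 1-p->2
1. fire R1 via {0↦0, 1↦3, 2↦1, 3↦4}  →  V:7 E:4  edges: 0-p->6 0-p->8 1-q->0 1-p->2
2. fire R1 via {0↦0, 1↦5, 2↦1, 3↦6}  →  V:5 E:3  edges: 0-p->8 1-q->0 1-p->2
3. fire R1 via {0↦0, 1↦7, 2↦1, 3↦8}  →  V:3 E:2  edges: 1-q->0 1-p->2
final graph: no rule applies after step 3
NF edges: [(1, 0, 'q'), (1, 2, 'p')]

Answer: p:1 q:1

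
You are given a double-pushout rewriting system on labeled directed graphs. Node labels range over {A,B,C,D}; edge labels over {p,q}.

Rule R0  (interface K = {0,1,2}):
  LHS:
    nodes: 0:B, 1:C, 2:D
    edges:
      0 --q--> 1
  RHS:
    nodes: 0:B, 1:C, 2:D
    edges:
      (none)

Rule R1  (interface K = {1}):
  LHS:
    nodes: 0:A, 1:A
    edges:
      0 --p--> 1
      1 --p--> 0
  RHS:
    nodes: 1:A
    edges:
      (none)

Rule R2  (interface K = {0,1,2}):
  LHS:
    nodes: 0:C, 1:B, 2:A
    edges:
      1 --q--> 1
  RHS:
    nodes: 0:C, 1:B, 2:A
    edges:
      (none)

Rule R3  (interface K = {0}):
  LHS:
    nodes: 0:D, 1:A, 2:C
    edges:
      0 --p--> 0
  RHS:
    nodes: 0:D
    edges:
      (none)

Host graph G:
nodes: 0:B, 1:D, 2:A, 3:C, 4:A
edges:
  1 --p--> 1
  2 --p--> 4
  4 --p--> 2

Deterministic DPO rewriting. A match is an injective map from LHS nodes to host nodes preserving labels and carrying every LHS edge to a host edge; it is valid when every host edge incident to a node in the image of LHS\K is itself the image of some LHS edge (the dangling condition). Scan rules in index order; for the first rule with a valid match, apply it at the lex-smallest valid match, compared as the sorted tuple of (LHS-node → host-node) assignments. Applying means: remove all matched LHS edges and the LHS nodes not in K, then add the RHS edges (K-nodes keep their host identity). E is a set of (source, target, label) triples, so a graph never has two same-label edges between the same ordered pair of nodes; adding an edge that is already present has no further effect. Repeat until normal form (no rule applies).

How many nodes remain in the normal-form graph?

Answer: 2

Rewrite trace:
[0] host  ⇒  5 nodes, 3 edges  {1-p->1 2-p->4 4-p->2}
[1] R1 @ {0↦2, 1↦4}  ⇒  4 nodes, 1 edges  {1-p->1}
[2] R3 @ {0↦1, 1↦4, 2↦3}  ⇒  2 nodes, 0 edges  {∅}
halt: no rule applies after step 2
NF nodes: {0:B, 1:D}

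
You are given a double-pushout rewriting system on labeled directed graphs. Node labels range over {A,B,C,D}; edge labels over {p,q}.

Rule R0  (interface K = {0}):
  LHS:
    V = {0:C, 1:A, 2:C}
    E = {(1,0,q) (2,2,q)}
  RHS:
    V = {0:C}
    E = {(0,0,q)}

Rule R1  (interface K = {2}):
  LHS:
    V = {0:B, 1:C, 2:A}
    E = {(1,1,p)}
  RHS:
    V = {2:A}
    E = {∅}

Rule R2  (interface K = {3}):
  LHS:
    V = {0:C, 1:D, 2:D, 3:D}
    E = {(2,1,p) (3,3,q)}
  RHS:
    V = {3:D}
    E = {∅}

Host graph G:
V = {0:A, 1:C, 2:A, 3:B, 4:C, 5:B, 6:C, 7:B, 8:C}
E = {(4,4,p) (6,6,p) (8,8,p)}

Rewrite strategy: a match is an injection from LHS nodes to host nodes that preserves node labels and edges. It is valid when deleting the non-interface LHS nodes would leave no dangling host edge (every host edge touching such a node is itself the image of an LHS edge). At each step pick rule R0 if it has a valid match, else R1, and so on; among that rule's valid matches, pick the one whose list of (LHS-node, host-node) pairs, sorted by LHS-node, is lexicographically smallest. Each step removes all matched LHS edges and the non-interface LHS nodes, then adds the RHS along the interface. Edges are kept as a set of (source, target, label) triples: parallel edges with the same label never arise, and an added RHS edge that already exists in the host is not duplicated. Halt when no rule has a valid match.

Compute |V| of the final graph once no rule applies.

Answer: 3

Rewrite trace:
start.  V:9 E:3  edges: 4-p->4 6-p->6 8-p->8
1. fire R1 via {0↦3, 1↦4, 2↦0}  →  V:7 E:2  edges: 6-p->6 8-p->8
2. fire R1 via {0↦5, 1↦6, 2↦0}  →  V:5 E:1  edges: 8-p->8
3. fire R1 via {0↦7, 1↦8, 2↦0}  →  V:3 E:0  edges: ∅
normal form: no rule applies after step 3
NF nodes: {0:A, 1:C, 2:A}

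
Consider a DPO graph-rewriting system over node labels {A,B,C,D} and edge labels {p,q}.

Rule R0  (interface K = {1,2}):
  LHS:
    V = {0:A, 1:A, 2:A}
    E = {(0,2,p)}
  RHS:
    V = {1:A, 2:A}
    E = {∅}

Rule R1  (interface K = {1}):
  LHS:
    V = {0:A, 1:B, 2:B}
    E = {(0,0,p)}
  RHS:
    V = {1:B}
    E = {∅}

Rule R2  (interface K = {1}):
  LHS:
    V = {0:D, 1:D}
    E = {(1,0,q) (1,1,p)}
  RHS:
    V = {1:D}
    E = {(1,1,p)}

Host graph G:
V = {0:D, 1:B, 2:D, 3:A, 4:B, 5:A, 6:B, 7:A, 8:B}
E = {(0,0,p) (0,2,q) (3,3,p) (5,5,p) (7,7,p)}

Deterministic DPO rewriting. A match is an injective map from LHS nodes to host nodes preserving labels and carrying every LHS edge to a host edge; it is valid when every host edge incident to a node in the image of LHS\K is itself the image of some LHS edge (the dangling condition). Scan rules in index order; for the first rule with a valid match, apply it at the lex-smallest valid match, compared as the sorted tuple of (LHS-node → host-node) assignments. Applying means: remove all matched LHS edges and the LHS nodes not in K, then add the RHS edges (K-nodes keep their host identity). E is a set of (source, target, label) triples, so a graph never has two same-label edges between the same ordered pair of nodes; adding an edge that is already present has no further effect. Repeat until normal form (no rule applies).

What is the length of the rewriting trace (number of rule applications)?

Answer: 4

Rewrite trace:
[0] host  ⇒  9 nodes, 5 edges  {0-p->0 0-q->2 3-p->3 5-p->5 7-p->7}
[1] R1 @ {0↦3, 1↦1, 2↦4}  ⇒  7 nodes, 4 edges  {0-p->0 0-q->2 5-p->5 7-p->7}
[2] R1 @ {0↦5, 1↦1, 2↦6}  ⇒  5 nodes, 3 edges  {0-p->0 0-q->2 7-p->7}
[3] R1 @ {0↦7, 1↦1, 2↦8}  ⇒  3 nodes, 2 edges  {0-p->0 0-q->2}
[4] R2 @ {0↦2, 1↦0}  ⇒  2 nodes, 1 edges  {0-p->0}
normal form: no rule applies after step 4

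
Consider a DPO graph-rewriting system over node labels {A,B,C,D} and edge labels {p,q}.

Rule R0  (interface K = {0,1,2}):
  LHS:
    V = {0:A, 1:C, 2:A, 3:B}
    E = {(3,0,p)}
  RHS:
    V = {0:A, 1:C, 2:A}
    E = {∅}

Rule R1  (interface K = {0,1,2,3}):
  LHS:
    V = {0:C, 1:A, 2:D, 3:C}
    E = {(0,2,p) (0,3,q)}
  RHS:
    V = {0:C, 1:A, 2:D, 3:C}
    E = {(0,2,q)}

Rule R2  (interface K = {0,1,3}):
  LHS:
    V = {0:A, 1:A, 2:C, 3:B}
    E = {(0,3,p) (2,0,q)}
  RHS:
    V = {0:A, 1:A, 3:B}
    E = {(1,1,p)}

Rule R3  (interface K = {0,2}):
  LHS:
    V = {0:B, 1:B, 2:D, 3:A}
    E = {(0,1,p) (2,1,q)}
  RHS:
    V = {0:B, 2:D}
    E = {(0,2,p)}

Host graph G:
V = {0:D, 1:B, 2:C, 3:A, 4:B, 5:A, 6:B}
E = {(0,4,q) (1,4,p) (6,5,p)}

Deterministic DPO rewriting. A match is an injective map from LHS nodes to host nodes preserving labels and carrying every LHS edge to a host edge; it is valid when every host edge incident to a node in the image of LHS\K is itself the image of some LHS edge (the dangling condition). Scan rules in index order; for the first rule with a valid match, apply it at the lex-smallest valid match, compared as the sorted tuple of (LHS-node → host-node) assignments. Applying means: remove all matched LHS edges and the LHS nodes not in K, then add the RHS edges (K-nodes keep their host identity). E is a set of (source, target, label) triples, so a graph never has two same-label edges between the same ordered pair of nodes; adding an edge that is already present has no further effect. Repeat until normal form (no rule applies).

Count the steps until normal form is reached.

[0] host  ⇒  7 nodes, 3 edges  {0-q->4 1-p->4 6-p->5}
[1] R0 @ {0↦5, 1↦2, 2↦3, 3↦6}  ⇒  6 nodes, 2 edges  {0-q->4 1-p->4}
[2] R3 @ {0↦1, 1↦4, 2↦0, 3↦3}  ⇒  4 nodes, 1 edges  {1-p->0}
halt: no rule applies after step 2

Answer: 2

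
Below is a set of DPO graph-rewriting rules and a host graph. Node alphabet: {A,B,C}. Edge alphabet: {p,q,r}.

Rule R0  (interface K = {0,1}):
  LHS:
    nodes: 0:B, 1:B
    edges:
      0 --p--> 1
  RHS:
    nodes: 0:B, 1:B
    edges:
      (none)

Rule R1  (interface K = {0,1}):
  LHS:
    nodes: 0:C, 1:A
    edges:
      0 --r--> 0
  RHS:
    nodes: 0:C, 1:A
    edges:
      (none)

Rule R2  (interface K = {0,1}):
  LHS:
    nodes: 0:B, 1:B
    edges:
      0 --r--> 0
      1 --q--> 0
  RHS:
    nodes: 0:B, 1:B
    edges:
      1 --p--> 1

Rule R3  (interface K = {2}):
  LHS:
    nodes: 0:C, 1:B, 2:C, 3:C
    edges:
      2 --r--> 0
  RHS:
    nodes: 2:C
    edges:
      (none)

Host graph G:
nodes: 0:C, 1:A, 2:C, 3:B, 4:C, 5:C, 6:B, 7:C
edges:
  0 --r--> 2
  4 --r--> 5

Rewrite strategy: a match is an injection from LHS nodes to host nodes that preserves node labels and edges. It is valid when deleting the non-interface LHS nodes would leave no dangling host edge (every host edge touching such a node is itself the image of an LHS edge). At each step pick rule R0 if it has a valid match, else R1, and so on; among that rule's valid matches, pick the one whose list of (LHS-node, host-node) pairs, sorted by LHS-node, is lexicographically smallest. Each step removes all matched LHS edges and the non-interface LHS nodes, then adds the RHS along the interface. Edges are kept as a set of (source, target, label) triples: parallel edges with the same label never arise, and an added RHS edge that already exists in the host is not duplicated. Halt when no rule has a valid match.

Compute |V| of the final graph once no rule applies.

Answer: 2

Rewrite trace:
[0] host  ⇒  8 nodes, 2 edges  {0-r->2 4-r->5}
[1] R3 @ {0↦2, 1↦3, 2↦0, 3↦7}  ⇒  5 nodes, 1 edges  {4-r->5}
[2] R3 @ {0↦5, 1↦6, 2↦4, 3↦0}  ⇒  2 nodes, 0 edges  {∅}
normal form: no rule applies after step 2
NF nodes: {1:A, 4:C}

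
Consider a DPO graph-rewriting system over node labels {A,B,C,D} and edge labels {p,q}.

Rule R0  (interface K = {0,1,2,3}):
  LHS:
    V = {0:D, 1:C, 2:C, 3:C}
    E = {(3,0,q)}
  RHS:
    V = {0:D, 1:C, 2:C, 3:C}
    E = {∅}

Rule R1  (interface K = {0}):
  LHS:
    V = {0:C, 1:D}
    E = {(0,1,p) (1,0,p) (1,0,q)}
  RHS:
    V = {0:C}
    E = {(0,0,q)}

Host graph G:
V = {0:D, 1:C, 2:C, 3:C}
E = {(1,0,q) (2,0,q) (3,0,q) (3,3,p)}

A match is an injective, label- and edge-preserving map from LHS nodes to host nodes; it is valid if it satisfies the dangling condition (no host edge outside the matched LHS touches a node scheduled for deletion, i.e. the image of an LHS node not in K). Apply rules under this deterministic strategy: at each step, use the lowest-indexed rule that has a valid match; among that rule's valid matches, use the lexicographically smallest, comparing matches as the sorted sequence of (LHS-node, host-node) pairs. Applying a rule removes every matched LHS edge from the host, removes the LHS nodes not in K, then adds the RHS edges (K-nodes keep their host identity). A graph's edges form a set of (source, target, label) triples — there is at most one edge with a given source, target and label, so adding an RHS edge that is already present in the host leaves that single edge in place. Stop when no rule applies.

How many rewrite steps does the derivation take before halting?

start.  V:4 E:4  edges: 1-q->0 2-q->0 3-q->0 3-p->3
1. fire R0 via {0↦0, 1↦1, 2↦2, 3↦3}  →  V:4 E:3  edges: 1-q->0 2-q->0 3-p->3
2. fire R0 via {0↦0, 1↦1, 2↦3, 3↦2}  →  V:4 E:2  edges: 1-q->0 3-p->3
3. fire R0 via {0↦0, 1↦2, 2↦3, 3↦1}  →  V:4 E:1  edges: 3-p->3
final graph: no rule applies after step 3

Answer: 3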